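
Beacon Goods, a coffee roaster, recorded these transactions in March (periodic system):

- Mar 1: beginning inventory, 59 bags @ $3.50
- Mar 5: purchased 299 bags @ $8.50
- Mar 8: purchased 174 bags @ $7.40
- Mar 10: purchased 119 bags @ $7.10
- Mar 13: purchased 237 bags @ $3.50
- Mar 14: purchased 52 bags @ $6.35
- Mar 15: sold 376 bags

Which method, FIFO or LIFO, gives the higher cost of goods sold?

FIFO

FIFO COGS: 59 @ $3.50 + 299 @ $8.50 + 18 @ $7.40 = $2,881.20
LIFO COGS: 52 @ $6.35 + 237 @ $3.50 + 87 @ $7.10 = $1,777.40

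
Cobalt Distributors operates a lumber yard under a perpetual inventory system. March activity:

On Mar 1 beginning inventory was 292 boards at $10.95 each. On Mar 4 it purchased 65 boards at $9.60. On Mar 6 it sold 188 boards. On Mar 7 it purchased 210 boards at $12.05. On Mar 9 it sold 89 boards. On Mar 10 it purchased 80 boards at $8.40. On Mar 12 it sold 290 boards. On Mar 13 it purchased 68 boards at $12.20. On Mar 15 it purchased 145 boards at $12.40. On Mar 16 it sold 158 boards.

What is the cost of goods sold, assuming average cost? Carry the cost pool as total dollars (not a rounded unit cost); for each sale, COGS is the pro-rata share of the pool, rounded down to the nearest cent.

COGS = $8,043.09

After Mar 1: 292 on hand, pool $3,197.40 (≈ $10.9500 each)
After Mar 4: 357 on hand, pool $3,821.40 (≈ $10.7042 each)
Mar 6, sell 188: 188/357 × $3,821.40 → $2,012.38
After Mar 7: 379 on hand, pool $4,339.52 (≈ $11.4499 each)
Mar 9, sell 89: 89/379 × $4,339.52 → $1,019.04
After Mar 10: 370 on hand, pool $3,992.48 (≈ $10.7905 each)
Mar 12, sell 290: 290/370 × $3,992.48 → $3,129.24
After Mar 13: 148 on hand, pool $1,692.84 (≈ $11.4381 each)
After Mar 15: 293 on hand, pool $3,490.84 (≈ $11.9141 each)
Mar 16, sell 158: 158/293 × $3,490.84 → $1,882.43
Total COGS = $2,012.38 + $1,019.04 + $3,129.24 + $1,882.43 = $8,043.09
Ending inventory (cost pool remaining) = $1,608.41
Check: goods available $9,651.50 = COGS $8,043.09 + ending $1,608.41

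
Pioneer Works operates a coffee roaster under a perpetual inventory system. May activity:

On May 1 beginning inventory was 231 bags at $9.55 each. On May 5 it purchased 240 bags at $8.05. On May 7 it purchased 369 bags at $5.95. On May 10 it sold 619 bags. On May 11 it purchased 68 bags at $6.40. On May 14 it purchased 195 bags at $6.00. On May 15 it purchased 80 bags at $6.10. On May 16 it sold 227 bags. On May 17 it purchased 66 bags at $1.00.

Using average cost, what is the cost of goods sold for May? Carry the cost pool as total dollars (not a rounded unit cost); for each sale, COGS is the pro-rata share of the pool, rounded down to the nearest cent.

After May 1: 231 on hand, pool $2,206.05 (≈ $9.5500 each)
After May 5: 471 on hand, pool $4,138.05 (≈ $8.7857 each)
After May 7: 840 on hand, pool $6,333.60 (≈ $7.5400 each)
May 10, sell 619: 619/840 × $6,333.60 → $4,667.26
After May 11: 289 on hand, pool $2,101.54 (≈ $7.2718 each)
After May 14: 484 on hand, pool $3,271.54 (≈ $6.7594 each)
After May 15: 564 on hand, pool $3,759.54 (≈ $6.6659 each)
May 16, sell 227: 227/564 × $3,759.54 → $1,513.14
After May 17: 403 on hand, pool $2,312.40 (≈ $5.7380 each)
Total COGS = $4,667.26 + $1,513.14 = $6,180.40
Ending inventory (cost pool remaining) = $2,312.40
Check: goods available $8,492.80 = COGS $6,180.40 + ending $2,312.40

COGS = $6,180.40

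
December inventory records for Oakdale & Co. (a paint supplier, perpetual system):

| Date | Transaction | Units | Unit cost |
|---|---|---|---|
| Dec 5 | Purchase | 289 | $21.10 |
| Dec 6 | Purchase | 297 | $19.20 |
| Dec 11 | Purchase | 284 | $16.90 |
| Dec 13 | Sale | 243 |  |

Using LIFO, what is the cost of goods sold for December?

Dec 13, 243 sold [LIFO — newest first]: 243 @ $16.90 = $4,106.70
Ending inventory: 289 @ $21.10 + 297 @ $19.20 + 41 @ $16.90 = $12,493.20

COGS = $4,106.70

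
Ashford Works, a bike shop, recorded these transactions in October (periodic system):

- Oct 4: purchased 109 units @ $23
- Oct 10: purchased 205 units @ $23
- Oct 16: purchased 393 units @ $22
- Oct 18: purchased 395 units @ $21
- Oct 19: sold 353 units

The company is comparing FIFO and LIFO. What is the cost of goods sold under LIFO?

FIFO COGS: 109 @ $23 + 205 @ $23 + 39 @ $22 = $8,080
LIFO COGS: 353 @ $21 = $7,413

COGS = $7,413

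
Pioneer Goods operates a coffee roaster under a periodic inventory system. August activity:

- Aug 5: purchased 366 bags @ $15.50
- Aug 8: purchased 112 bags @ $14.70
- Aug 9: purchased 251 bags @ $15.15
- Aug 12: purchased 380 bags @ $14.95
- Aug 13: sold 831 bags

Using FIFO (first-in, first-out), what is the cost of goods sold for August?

Aug 13, 831 sold [FIFO — oldest first]: 366 @ $15.50 + 112 @ $14.70 + 251 @ $15.15 + 102 @ $14.95 = $12,646.95
Ending inventory: 278 @ $14.95 = $4,156.10

COGS = $12,646.95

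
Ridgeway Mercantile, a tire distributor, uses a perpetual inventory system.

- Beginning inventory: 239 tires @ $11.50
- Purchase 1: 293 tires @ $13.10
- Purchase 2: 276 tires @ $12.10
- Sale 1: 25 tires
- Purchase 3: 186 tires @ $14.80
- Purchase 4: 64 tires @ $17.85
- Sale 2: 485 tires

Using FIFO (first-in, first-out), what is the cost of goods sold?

COGS = $6,298.60

Sale 1 (25) [FIFO — oldest first]: 25 @ $11.50 = $287.50
Sale 2 (485) [FIFO — oldest first]: 214 @ $11.50 + 271 @ $13.10 = $6,011.10
Total COGS = $287.50 + $6,011.10 = $6,298.60
Ending inventory: 22 @ $13.10 + 276 @ $12.10 + 186 @ $14.80 + 64 @ $17.85 = $7,523.00
Check: goods available $13,821.60 = COGS $6,298.60 + ending $7,523.00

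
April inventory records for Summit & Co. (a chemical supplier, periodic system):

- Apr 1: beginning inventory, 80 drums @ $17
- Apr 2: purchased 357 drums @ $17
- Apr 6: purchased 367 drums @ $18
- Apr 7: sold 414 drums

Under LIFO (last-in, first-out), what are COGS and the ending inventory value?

COGS = $7,405; ending inventory = $6,630

Apr 7, 414 sold [LIFO — newest first]: 367 @ $18 + 47 @ $17 = $7,405
Ending inventory: 80 @ $17 + 310 @ $17 = $6,630
Check: goods available $14,035 = COGS $7,405 + ending $6,630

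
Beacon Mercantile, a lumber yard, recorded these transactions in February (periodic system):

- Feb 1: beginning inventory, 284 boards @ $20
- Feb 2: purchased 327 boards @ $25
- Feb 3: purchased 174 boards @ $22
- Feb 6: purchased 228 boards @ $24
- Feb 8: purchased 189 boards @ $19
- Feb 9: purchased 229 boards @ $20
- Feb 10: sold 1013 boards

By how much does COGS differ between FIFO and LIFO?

$859

FIFO COGS: 284 @ $20 + 327 @ $25 + 174 @ $22 + 228 @ $24 = $23,155
LIFO COGS: 229 @ $20 + 189 @ $19 + 228 @ $24 + 174 @ $22 + 193 @ $25 = $22,296
Difference = |$23,155 − $22,296| = $859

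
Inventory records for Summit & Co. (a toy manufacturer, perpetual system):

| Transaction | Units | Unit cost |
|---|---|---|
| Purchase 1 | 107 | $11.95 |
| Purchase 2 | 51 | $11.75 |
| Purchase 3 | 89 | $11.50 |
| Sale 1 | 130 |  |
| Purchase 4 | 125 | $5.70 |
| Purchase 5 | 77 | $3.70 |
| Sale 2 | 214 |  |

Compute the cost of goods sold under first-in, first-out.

COGS = $3,454.30

Sale 1 (130) [FIFO — oldest first]: 107 @ $11.95 + 23 @ $11.75 = $1,548.90
Sale 2 (214) [FIFO — oldest first]: 28 @ $11.75 + 89 @ $11.50 + 97 @ $5.70 = $1,905.40
Total COGS = $1,548.90 + $1,905.40 = $3,454.30
Ending inventory: 28 @ $5.70 + 77 @ $3.70 = $444.50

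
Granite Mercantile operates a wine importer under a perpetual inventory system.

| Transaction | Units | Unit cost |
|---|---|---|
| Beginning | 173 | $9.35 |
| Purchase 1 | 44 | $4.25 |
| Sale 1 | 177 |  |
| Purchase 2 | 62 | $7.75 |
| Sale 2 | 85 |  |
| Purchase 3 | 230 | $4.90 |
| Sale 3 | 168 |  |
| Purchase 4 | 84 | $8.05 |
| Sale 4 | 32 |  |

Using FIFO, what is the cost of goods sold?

COGS = $3,181.75

Sale 1 (177) [FIFO — oldest first]: 173 @ $9.35 + 4 @ $4.25 = $1,634.55
Sale 2 (85) [FIFO — oldest first]: 40 @ $4.25 + 45 @ $7.75 = $518.75
Sale 3 (168) [FIFO — oldest first]: 17 @ $7.75 + 151 @ $4.90 = $871.65
Sale 4 (32) [FIFO — oldest first]: 32 @ $4.90 = $156.80
Total COGS = $1,634.55 + $518.75 + $871.65 + $156.80 = $3,181.75
Ending inventory: 47 @ $4.90 + 84 @ $8.05 = $906.50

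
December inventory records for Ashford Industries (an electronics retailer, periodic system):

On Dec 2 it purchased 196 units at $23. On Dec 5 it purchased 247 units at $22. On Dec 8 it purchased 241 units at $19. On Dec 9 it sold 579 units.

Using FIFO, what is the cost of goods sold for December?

COGS = $12,526

Dec 9, 579 sold [FIFO — oldest first]: 196 @ $23 + 247 @ $22 + 136 @ $19 = $12,526
Ending inventory: 105 @ $19 = $1,995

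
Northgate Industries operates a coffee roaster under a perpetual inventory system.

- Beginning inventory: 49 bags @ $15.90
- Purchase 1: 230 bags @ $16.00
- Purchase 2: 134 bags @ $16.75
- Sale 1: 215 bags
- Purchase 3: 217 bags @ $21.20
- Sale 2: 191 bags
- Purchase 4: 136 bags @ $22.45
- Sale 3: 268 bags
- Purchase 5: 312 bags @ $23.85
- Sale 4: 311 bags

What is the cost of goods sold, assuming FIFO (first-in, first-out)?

COGS = $19,580.35

Sale 1 (215) [FIFO — oldest first]: 49 @ $15.90 + 166 @ $16.00 = $3,435.10
Sale 2 (191) [FIFO — oldest first]: 64 @ $16.00 + 127 @ $16.75 = $3,151.25
Sale 3 (268) [FIFO — oldest first]: 7 @ $16.75 + 217 @ $21.20 + 44 @ $22.45 = $5,705.45
Sale 4 (311) [FIFO — oldest first]: 92 @ $22.45 + 219 @ $23.85 = $7,288.55
Total COGS = $3,435.10 + $3,151.25 + $5,705.45 + $7,288.55 = $19,580.35
Ending inventory: 93 @ $23.85 = $2,218.05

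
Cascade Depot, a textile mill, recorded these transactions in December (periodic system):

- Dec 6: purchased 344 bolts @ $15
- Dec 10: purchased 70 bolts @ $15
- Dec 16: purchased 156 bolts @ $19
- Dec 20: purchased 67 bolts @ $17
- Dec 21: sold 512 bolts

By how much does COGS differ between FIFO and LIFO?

$366

FIFO COGS: 344 @ $15 + 70 @ $15 + 98 @ $19 = $8,072
LIFO COGS: 67 @ $17 + 156 @ $19 + 70 @ $15 + 219 @ $15 = $8,438
Difference = |$8,072 − $8,438| = $366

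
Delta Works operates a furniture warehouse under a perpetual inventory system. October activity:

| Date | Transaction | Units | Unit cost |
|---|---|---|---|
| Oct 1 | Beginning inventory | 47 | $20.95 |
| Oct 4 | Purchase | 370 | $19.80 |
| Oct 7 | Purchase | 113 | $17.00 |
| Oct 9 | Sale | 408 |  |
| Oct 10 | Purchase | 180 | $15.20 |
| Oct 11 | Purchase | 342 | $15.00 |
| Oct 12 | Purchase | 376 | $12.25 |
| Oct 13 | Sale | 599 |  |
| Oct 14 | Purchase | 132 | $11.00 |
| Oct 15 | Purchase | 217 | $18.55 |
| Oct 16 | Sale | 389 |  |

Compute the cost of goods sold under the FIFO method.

Oct 9, 408 sold [FIFO — oldest first]: 47 @ $20.95 + 361 @ $19.80 = $8,132.45
Oct 13, 599 sold [FIFO — oldest first]: 9 @ $19.80 + 113 @ $17.00 + 180 @ $15.20 + 297 @ $15.00 = $9,290.20
Oct 16, 389 sold [FIFO — oldest first]: 45 @ $15.00 + 344 @ $12.25 = $4,889.00
Total COGS = $8,132.45 + $9,290.20 + $4,889.00 = $22,311.65
Ending inventory: 32 @ $12.25 + 132 @ $11.00 + 217 @ $18.55 = $5,869.35
Check: goods available $28,181.00 = COGS $22,311.65 + ending $5,869.35

COGS = $22,311.65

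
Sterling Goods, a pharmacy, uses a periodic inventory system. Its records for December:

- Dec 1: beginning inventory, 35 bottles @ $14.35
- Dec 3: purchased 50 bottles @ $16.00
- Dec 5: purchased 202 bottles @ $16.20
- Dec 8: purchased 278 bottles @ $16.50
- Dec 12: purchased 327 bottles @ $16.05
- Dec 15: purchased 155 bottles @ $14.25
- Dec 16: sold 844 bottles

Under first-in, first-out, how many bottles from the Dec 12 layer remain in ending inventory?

48

Dec 16, 844 sold [FIFO — oldest first]: 35 @ $14.35 + 50 @ $16.00 + 202 @ $16.20 + 278 @ $16.50 + 279 @ $16.05 = $13,639.60
Ending inventory: 48 @ $16.05 + 155 @ $14.25 = $2,979.15
Check: goods available $16,618.75 = COGS $13,639.60 + ending $2,979.15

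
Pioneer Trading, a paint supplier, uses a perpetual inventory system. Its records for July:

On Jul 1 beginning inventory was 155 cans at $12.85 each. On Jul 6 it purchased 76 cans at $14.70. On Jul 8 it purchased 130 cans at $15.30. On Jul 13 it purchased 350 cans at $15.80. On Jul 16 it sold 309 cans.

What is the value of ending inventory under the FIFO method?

Ending inventory = $6,325.60

Jul 16, 309 sold [FIFO — oldest first]: 155 @ $12.85 + 76 @ $14.70 + 78 @ $15.30 = $4,302.35
Ending inventory: 52 @ $15.30 + 350 @ $15.80 = $6,325.60
Check: goods available $10,627.95 = COGS $4,302.35 + ending $6,325.60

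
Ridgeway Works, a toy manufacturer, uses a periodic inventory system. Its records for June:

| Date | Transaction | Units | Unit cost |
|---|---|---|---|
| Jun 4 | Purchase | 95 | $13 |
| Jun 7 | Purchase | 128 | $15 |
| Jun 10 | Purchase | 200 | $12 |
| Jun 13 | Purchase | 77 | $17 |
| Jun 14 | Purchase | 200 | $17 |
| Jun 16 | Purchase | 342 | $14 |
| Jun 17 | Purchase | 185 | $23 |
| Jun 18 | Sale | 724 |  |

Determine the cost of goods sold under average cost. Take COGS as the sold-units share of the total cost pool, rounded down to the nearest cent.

Jun 18, sell 724: 724/1227 × $19,307.00 → $11,392.23
Ending inventory (cost pool remaining) = $7,914.77

COGS = $11,392.23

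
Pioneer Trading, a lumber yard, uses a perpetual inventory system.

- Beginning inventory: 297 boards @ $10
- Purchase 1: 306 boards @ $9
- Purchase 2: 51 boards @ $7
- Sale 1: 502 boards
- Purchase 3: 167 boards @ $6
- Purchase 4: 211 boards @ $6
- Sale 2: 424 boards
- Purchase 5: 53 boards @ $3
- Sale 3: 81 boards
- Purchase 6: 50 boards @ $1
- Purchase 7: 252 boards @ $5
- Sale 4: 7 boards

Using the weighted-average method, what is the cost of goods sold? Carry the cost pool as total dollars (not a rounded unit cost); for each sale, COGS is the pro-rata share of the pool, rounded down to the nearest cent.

COGS = $8,101.03

After Beginning: 297 on hand, pool $2,970.00 (≈ $10.0000 each)
After Purchase 1: 603 on hand, pool $5,724.00 (≈ $9.4925 each)
After Purchase 2: 654 on hand, pool $6,081.00 (≈ $9.2982 each)
Sale 1, sell 502: 502/654 × $6,081.00 → $4,667.67
After Purchase 3: 319 on hand, pool $2,415.33 (≈ $7.5716 each)
After Purchase 4: 530 on hand, pool $3,681.33 (≈ $6.9459 each)
Sale 2, sell 424: 424/530 × $3,681.33 → $2,945.06
After Purchase 5: 159 on hand, pool $895.27 (≈ $5.6306 each)
Sale 3, sell 81: 81/159 × $895.27 → $456.08
After Purchase 6: 128 on hand, pool $489.19 (≈ $3.8218 each)
After Purchase 7: 380 on hand, pool $1,749.19 (≈ $4.6031 each)
Sale 4, sell 7: 7/380 × $1,749.19 → $32.22
Total COGS = $4,667.67 + $2,945.06 + $456.08 + $32.22 = $8,101.03
Ending inventory (cost pool remaining) = $1,716.97
Check: goods available $9,818.00 = COGS $8,101.03 + ending $1,716.97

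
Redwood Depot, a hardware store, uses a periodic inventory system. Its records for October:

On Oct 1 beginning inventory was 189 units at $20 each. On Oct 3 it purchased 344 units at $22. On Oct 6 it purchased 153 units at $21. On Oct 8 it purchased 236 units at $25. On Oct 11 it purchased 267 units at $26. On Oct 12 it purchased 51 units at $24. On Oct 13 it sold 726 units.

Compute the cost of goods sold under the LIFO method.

COGS = $17,697

Oct 13, 726 sold [LIFO — newest first]: 51 @ $24 + 267 @ $26 + 236 @ $25 + 153 @ $21 + 19 @ $22 = $17,697
Ending inventory: 189 @ $20 + 325 @ $22 = $10,930
Check: goods available $28,627 = COGS $17,697 + ending $10,930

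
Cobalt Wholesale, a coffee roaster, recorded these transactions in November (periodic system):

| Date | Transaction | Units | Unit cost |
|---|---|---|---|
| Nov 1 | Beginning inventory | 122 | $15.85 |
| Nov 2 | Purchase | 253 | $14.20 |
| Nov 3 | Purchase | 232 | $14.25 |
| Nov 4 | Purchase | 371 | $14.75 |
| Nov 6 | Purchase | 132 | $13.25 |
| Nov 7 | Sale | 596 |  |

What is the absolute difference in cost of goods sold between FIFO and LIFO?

FIFO COGS: 122 @ $15.85 + 253 @ $14.20 + 221 @ $14.25 = $8,675.55
LIFO COGS: 132 @ $13.25 + 371 @ $14.75 + 93 @ $14.25 = $8,546.50
Difference = |$8,675.55 − $8,546.50| = $129.05

$129.05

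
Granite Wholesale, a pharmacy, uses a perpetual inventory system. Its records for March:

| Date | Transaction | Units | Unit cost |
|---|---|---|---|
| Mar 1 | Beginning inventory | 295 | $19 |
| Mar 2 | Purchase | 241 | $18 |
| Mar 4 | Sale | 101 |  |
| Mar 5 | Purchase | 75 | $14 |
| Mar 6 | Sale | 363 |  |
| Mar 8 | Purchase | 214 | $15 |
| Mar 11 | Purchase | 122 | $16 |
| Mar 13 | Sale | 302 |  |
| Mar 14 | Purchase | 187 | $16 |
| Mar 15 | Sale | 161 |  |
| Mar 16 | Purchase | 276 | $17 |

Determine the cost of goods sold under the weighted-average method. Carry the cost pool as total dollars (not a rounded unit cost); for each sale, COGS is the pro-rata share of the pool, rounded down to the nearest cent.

After Mar 1: 295 on hand, pool $5,605.00 (≈ $19.0000 each)
After Mar 2: 536 on hand, pool $9,943.00 (≈ $18.5504 each)
Mar 4, sell 101: 101/536 × $9,943.00 → $1,873.58
After Mar 5: 510 on hand, pool $9,119.42 (≈ $17.8812 each)
Mar 6, sell 363: 363/510 × $9,119.42 → $6,490.88
After Mar 8: 361 on hand, pool $5,838.54 (≈ $16.1732 each)
After Mar 11: 483 on hand, pool $7,790.54 (≈ $16.1295 each)
Mar 13, sell 302: 302/483 × $7,790.54 → $4,871.10
After Mar 14: 368 on hand, pool $5,911.44 (≈ $16.0637 each)
Mar 15, sell 161: 161/368 × $5,911.44 → $2,586.25
After Mar 16: 483 on hand, pool $8,017.19 (≈ $16.5987 each)
Total COGS = $1,873.58 + $6,490.88 + $4,871.10 + $2,586.25 = $15,821.81
Ending inventory (cost pool remaining) = $8,017.19

COGS = $15,821.81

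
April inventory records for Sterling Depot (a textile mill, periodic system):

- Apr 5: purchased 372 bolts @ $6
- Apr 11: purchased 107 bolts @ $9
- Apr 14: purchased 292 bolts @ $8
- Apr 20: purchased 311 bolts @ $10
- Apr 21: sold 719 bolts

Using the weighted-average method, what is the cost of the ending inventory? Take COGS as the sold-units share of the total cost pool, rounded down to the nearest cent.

Ending inventory = $2,898.97

Apr 21, sell 719: 719/1082 × $8,641.00 → $5,742.03
Ending inventory (cost pool remaining) = $2,898.97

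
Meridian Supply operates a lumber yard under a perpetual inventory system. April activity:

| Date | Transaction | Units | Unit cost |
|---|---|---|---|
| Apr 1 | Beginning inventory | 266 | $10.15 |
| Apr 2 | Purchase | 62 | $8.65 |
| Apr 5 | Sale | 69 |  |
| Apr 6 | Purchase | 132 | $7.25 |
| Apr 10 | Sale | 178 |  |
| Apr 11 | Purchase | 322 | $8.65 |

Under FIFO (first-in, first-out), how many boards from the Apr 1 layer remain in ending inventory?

Apr 5, 69 sold [FIFO — oldest first]: 69 @ $10.15 = $700.35
Apr 10, 178 sold [FIFO — oldest first]: 178 @ $10.15 = $1,806.70
Total COGS = $700.35 + $1,806.70 = $2,507.05
Ending inventory: 19 @ $10.15 + 62 @ $8.65 + 132 @ $7.25 + 322 @ $8.65 = $4,471.45
Check: goods available $6,978.50 = COGS $2,507.05 + ending $4,471.45

19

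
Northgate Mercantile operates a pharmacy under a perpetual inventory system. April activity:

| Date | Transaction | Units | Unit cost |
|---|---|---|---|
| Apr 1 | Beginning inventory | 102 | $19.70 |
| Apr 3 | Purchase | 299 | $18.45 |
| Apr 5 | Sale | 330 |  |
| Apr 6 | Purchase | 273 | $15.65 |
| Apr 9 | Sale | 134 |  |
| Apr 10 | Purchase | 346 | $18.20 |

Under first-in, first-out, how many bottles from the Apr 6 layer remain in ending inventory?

210

Apr 5, 330 sold [FIFO — oldest first]: 102 @ $19.70 + 228 @ $18.45 = $6,216.00
Apr 9, 134 sold [FIFO — oldest first]: 71 @ $18.45 + 63 @ $15.65 = $2,295.90
Total COGS = $6,216.00 + $2,295.90 = $8,511.90
Ending inventory: 210 @ $15.65 + 346 @ $18.20 = $9,583.70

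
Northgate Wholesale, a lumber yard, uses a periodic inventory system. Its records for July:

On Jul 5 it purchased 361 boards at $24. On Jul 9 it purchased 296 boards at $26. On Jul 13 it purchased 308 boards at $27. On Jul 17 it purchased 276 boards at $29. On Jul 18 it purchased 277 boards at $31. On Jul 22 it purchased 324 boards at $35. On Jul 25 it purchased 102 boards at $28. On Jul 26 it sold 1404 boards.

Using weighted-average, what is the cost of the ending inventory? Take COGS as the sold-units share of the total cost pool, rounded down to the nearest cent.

Jul 26, sell 1404: 1404/1944 × $55,463.00 → $40,056.61
Ending inventory (cost pool remaining) = $15,406.39
Check: goods available $55,463.00 = COGS $40,056.61 + ending $15,406.39

Ending inventory = $15,406.39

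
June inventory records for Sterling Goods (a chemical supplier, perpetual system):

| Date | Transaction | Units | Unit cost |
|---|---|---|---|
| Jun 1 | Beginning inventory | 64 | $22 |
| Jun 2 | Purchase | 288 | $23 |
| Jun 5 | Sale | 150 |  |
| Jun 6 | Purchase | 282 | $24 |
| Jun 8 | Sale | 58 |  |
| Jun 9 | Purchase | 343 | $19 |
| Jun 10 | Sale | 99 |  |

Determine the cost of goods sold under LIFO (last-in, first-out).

COGS = $6,723

Jun 5, 150 sold [LIFO — newest first]: 150 @ $23 = $3,450
Jun 8, 58 sold [LIFO — newest first]: 58 @ $24 = $1,392
Jun 10, 99 sold [LIFO — newest first]: 99 @ $19 = $1,881
Total COGS = $3,450 + $1,392 + $1,881 = $6,723
Ending inventory: 64 @ $22 + 138 @ $23 + 224 @ $24 + 244 @ $19 = $14,594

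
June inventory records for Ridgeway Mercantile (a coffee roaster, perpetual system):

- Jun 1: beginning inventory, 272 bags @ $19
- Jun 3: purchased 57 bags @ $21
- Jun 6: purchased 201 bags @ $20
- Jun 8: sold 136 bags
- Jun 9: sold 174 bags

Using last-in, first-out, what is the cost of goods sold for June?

COGS = $6,205

Jun 8, 136 sold [LIFO — newest first]: 136 @ $20 = $2,720
Jun 9, 174 sold [LIFO — newest first]: 65 @ $20 + 57 @ $21 + 52 @ $19 = $3,485
Total COGS = $2,720 + $3,485 = $6,205
Ending inventory: 220 @ $19 = $4,180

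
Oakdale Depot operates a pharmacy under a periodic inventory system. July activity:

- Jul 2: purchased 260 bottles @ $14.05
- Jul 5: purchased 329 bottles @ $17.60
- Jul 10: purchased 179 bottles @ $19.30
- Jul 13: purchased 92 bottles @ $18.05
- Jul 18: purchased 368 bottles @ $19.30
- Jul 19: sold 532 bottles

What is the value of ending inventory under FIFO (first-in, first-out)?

Jul 19, 532 sold [FIFO — oldest first]: 260 @ $14.05 + 272 @ $17.60 = $8,440.20
Ending inventory: 57 @ $17.60 + 179 @ $19.30 + 92 @ $18.05 + 368 @ $19.30 = $13,220.90

Ending inventory = $13,220.90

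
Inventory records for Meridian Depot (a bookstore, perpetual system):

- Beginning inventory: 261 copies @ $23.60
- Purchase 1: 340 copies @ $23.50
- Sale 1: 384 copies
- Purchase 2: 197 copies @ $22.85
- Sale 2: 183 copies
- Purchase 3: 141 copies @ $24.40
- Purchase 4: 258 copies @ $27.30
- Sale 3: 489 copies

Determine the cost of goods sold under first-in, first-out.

COGS = $25,285.55

Sale 1 (384) [FIFO — oldest first]: 261 @ $23.60 + 123 @ $23.50 = $9,050.10
Sale 2 (183) [FIFO — oldest first]: 183 @ $23.50 = $4,300.50
Sale 3 (489) [FIFO — oldest first]: 34 @ $23.50 + 197 @ $22.85 + 141 @ $24.40 + 117 @ $27.30 = $11,934.95
Total COGS = $9,050.10 + $4,300.50 + $11,934.95 = $25,285.55
Ending inventory: 141 @ $27.30 = $3,849.30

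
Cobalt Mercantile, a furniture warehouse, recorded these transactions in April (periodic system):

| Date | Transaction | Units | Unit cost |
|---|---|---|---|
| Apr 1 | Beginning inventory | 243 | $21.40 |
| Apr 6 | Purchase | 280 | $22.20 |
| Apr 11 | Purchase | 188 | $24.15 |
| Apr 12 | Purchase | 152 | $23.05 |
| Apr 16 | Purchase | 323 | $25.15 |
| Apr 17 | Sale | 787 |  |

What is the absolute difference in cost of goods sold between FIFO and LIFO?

$1,211.85

FIFO COGS: 243 @ $21.40 + 280 @ $22.20 + 188 @ $24.15 + 76 @ $23.05 = $17,708.20
LIFO COGS: 323 @ $25.15 + 152 @ $23.05 + 188 @ $24.15 + 124 @ $22.20 = $18,920.05
Difference = |$17,708.20 − $18,920.05| = $1,211.85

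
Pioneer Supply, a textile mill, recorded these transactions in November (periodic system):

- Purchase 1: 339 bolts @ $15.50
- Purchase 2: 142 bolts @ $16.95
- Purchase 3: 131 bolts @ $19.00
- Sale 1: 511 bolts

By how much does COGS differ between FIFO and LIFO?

FIFO COGS: 339 @ $15.50 + 142 @ $16.95 + 30 @ $19.00 = $8,231.40
LIFO COGS: 131 @ $19.00 + 142 @ $16.95 + 238 @ $15.50 = $8,584.90
Difference = |$8,231.40 − $8,584.90| = $353.50

$353.50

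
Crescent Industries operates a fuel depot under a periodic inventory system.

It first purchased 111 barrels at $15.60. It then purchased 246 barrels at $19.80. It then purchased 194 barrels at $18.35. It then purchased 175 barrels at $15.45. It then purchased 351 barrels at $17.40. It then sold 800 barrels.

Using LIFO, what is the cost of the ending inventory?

Ending inventory = $5,018.40

Sale 1 (800) [LIFO — newest first]: 351 @ $17.40 + 175 @ $15.45 + 194 @ $18.35 + 80 @ $19.80 = $13,955.05
Ending inventory: 111 @ $15.60 + 166 @ $19.80 = $5,018.40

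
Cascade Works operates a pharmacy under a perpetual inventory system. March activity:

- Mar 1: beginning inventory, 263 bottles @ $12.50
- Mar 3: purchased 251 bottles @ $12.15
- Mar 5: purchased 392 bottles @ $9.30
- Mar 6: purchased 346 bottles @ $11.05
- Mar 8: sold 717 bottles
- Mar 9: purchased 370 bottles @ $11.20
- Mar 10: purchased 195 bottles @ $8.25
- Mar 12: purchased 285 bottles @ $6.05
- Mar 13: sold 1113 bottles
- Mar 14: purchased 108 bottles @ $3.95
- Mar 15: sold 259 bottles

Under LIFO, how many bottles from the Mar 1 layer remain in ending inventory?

Mar 8, 717 sold [LIFO — newest first]: 346 @ $11.05 + 371 @ $9.30 = $7,273.60
Mar 13, 1113 sold [LIFO — newest first]: 285 @ $6.05 + 195 @ $8.25 + 370 @ $11.20 + 21 @ $9.30 + 242 @ $12.15 = $10,612.60
Mar 15, 259 sold [LIFO — newest first]: 108 @ $3.95 + 9 @ $12.15 + 142 @ $12.50 = $2,310.95
Total COGS = $7,273.60 + $10,612.60 + $2,310.95 = $20,197.15
Ending inventory: 121 @ $12.50 = $1,512.50
Check: goods available $21,709.65 = COGS $20,197.15 + ending $1,512.50

121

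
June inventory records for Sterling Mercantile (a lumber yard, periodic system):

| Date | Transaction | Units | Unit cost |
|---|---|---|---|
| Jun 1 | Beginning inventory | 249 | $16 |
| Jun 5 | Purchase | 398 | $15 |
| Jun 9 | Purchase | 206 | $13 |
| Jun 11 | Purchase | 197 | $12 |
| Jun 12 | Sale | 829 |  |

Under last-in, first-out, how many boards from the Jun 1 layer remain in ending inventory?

Jun 12, 829 sold [LIFO — newest first]: 197 @ $12 + 206 @ $13 + 398 @ $15 + 28 @ $16 = $11,460
Ending inventory: 221 @ $16 = $3,536

221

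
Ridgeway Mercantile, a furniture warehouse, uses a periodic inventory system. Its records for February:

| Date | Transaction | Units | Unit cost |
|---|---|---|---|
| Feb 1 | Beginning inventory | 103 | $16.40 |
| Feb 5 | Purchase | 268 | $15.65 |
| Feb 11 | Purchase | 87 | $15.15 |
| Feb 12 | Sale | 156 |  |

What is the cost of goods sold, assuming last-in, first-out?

Feb 12, 156 sold [LIFO — newest first]: 87 @ $15.15 + 69 @ $15.65 = $2,397.90
Ending inventory: 103 @ $16.40 + 199 @ $15.65 = $4,803.55

COGS = $2,397.90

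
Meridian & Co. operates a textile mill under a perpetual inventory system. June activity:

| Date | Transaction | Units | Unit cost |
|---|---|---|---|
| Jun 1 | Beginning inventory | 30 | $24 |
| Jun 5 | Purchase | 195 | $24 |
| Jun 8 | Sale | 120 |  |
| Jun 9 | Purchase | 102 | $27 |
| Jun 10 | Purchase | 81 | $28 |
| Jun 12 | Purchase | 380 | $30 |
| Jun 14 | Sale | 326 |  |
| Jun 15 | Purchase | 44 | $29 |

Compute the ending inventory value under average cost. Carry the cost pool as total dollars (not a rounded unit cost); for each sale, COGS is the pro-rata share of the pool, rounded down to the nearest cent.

Ending inventory = $10,973.86

After Jun 1: 30 on hand, pool $720.00 (≈ $24.0000 each)
After Jun 5: 225 on hand, pool $5,400.00 (≈ $24.0000 each)
Jun 8, sell 120: 120/225 × $5,400.00 → $2,880.00
After Jun 9: 207 on hand, pool $5,274.00 (≈ $25.4783 each)
After Jun 10: 288 on hand, pool $7,542.00 (≈ $26.1875 each)
After Jun 12: 668 on hand, pool $18,942.00 (≈ $28.3563 each)
Jun 14, sell 326: 326/668 × $18,942.00 → $9,244.14
After Jun 15: 386 on hand, pool $10,973.86 (≈ $28.4297 each)
Total COGS = $2,880.00 + $9,244.14 = $12,124.14
Ending inventory (cost pool remaining) = $10,973.86
Check: goods available $23,098.00 = COGS $12,124.14 + ending $10,973.86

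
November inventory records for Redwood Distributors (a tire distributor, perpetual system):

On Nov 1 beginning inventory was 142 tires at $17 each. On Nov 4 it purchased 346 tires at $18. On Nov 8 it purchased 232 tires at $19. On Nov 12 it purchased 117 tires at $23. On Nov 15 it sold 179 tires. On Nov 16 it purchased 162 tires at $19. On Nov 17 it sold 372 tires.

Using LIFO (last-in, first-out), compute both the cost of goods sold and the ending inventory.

COGS = $10,897; ending inventory = $7,922

Nov 15, 179 sold [LIFO — newest first]: 117 @ $23 + 62 @ $19 = $3,869
Nov 17, 372 sold [LIFO — newest first]: 162 @ $19 + 170 @ $19 + 40 @ $18 = $7,028
Total COGS = $3,869 + $7,028 = $10,897
Ending inventory: 142 @ $17 + 306 @ $18 = $7,922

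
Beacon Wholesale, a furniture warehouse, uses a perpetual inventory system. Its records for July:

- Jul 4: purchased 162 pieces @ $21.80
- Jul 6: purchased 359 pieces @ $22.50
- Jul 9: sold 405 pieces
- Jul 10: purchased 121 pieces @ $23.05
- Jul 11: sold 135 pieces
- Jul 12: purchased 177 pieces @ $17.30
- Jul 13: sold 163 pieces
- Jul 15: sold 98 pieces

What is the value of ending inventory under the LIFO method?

Ending inventory = $392.40

Jul 9, 405 sold [LIFO — newest first]: 359 @ $22.50 + 46 @ $21.80 = $9,080.30
Jul 11, 135 sold [LIFO — newest first]: 121 @ $23.05 + 14 @ $21.80 = $3,094.25
Jul 13, 163 sold [LIFO — newest first]: 163 @ $17.30 = $2,819.90
Jul 15, 98 sold [LIFO — newest first]: 14 @ $17.30 + 84 @ $21.80 = $2,073.40
Total COGS = $9,080.30 + $3,094.25 + $2,819.90 + $2,073.40 = $17,067.85
Ending inventory: 18 @ $21.80 = $392.40
Check: goods available $17,460.25 = COGS $17,067.85 + ending $392.40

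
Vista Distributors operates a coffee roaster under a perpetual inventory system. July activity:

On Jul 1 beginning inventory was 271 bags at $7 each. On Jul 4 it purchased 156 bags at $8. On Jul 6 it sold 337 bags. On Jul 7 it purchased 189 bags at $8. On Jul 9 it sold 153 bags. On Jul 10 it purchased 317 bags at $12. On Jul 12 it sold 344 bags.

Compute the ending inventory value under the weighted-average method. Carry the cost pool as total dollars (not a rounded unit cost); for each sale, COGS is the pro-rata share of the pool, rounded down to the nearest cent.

Ending inventory = $1,069.61

After Jul 1: 271 on hand, pool $1,897.00 (≈ $7.0000 each)
After Jul 4: 427 on hand, pool $3,145.00 (≈ $7.3653 each)
Jul 6, sell 337: 337/427 × $3,145.00 → $2,482.11
After Jul 7: 279 on hand, pool $2,174.89 (≈ $7.7953 each)
Jul 9, sell 153: 153/279 × $2,174.89 → $1,192.68
After Jul 10: 443 on hand, pool $4,786.21 (≈ $10.8041 each)
Jul 12, sell 344: 344/443 × $4,786.21 → $3,716.60
Total COGS = $2,482.11 + $1,192.68 + $3,716.60 = $7,391.39
Ending inventory (cost pool remaining) = $1,069.61
Check: goods available $8,461.00 = COGS $7,391.39 + ending $1,069.61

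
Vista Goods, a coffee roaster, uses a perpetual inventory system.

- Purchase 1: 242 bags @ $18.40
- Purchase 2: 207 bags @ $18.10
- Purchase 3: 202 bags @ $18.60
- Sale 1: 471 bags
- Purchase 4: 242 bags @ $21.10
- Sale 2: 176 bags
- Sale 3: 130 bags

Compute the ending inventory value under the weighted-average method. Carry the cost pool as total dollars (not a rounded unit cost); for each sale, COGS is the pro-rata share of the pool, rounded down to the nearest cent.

After Purchase 1: 242 on hand, pool $4,452.80 (≈ $18.4000 each)
After Purchase 2: 449 on hand, pool $8,199.50 (≈ $18.2617 each)
After Purchase 3: 651 on hand, pool $11,956.70 (≈ $18.3667 each)
Sale 1, sell 471: 471/651 × $11,956.70 → $8,650.70
After Purchase 4: 422 on hand, pool $8,412.20 (≈ $19.9341 each)
Sale 2, sell 176: 176/422 × $8,412.20 → $3,508.40
Sale 3, sell 130: 130/246 × $4,903.80 → $2,591.43
Total COGS = $8,650.70 + $3,508.40 + $2,591.43 = $14,750.53
Ending inventory (cost pool remaining) = $2,312.37

Ending inventory = $2,312.37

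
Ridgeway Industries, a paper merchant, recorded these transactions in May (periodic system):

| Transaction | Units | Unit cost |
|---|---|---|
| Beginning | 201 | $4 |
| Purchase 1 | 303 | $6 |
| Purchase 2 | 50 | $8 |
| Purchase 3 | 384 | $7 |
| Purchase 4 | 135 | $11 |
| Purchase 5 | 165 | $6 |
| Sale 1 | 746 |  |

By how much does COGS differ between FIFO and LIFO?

FIFO COGS: 201 @ $4 + 303 @ $6 + 50 @ $8 + 192 @ $7 = $4,366
LIFO COGS: 165 @ $6 + 135 @ $11 + 384 @ $7 + 50 @ $8 + 12 @ $6 = $5,635
Difference = |$4,366 − $5,635| = $1,269

$1,269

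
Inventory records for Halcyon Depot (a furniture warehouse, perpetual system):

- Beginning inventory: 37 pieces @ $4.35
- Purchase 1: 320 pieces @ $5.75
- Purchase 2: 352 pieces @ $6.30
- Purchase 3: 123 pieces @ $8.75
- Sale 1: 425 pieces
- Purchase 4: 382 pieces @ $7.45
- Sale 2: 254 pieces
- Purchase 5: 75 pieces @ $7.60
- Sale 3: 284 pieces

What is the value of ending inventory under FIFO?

Sale 1 (425) [FIFO — oldest first]: 37 @ $4.35 + 320 @ $5.75 + 68 @ $6.30 = $2,429.35
Sale 2 (254) [FIFO — oldest first]: 254 @ $6.30 = $1,600.20
Sale 3 (284) [FIFO — oldest first]: 30 @ $6.30 + 123 @ $8.75 + 131 @ $7.45 = $2,241.20
Total COGS = $2,429.35 + $1,600.20 + $2,241.20 = $6,270.75
Ending inventory: 251 @ $7.45 + 75 @ $7.60 = $2,439.95

Ending inventory = $2,439.95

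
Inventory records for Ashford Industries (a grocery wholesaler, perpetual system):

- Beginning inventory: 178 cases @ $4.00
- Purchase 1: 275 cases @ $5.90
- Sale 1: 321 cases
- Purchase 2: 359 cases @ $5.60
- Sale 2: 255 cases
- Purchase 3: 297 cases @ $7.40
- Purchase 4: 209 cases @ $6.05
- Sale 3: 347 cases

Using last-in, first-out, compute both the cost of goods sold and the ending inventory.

Sale 1 (321) [LIFO — newest first]: 275 @ $5.90 + 46 @ $4.00 = $1,806.50
Sale 2 (255) [LIFO — newest first]: 255 @ $5.60 = $1,428.00
Sale 3 (347) [LIFO — newest first]: 209 @ $6.05 + 138 @ $7.40 = $2,285.65
Total COGS = $1,806.50 + $1,428.00 + $2,285.65 = $5,520.15
Ending inventory: 132 @ $4.00 + 104 @ $5.60 + 159 @ $7.40 = $2,287.00
Check: goods available $7,807.15 = COGS $5,520.15 + ending $2,287.00

COGS = $5,520.15; ending inventory = $2,287.00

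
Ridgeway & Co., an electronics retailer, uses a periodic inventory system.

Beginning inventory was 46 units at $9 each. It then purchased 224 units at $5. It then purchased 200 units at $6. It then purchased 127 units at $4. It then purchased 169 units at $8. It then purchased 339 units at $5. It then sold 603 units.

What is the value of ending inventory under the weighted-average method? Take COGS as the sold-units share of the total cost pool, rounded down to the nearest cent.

Sale 1, sell 603: 603/1105 × $6,289.00 → $3,431.91
Ending inventory (cost pool remaining) = $2,857.09
Check: goods available $6,289.00 = COGS $3,431.91 + ending $2,857.09

Ending inventory = $2,857.09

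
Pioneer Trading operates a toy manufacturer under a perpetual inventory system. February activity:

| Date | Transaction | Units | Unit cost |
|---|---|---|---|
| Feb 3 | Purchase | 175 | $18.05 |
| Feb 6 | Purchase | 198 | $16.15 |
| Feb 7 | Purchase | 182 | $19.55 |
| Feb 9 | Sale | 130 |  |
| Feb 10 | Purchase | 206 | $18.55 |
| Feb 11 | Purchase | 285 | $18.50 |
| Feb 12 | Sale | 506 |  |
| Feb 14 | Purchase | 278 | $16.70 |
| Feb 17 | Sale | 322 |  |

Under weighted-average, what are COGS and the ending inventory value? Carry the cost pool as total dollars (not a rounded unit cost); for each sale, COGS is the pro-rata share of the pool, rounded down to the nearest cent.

After Feb 3: 175 on hand, pool $3,158.75 (≈ $18.0500 each)
After Feb 6: 373 on hand, pool $6,356.45 (≈ $17.0414 each)
After Feb 7: 555 on hand, pool $9,914.55 (≈ $17.8641 each)
Feb 9, sell 130: 130/555 × $9,914.55 → $2,322.32
After Feb 10: 631 on hand, pool $11,413.53 (≈ $18.0880 each)
After Feb 11: 916 on hand, pool $16,686.03 (≈ $18.2162 each)
Feb 12, sell 506: 506/916 × $16,686.03 → $9,217.39
After Feb 14: 688 on hand, pool $12,111.24 (≈ $17.6035 each)
Feb 17, sell 322: 322/688 × $12,111.24 → $5,668.34
Total COGS = $2,322.32 + $9,217.39 + $5,668.34 = $17,208.05
Ending inventory (cost pool remaining) = $6,442.90
Check: goods available $23,650.95 = COGS $17,208.05 + ending $6,442.90

COGS = $17,208.05; ending inventory = $6,442.90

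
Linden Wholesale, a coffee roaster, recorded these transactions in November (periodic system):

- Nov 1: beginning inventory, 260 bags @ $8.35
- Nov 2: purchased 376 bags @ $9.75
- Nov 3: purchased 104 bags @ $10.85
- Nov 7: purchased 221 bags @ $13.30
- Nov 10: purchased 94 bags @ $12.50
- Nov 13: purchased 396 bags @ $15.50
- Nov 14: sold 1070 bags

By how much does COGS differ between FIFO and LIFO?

FIFO COGS: 260 @ $8.35 + 376 @ $9.75 + 104 @ $10.85 + 221 @ $13.30 + 94 @ $12.50 + 15 @ $15.50 = $11,312.20
LIFO COGS: 396 @ $15.50 + 94 @ $12.50 + 221 @ $13.30 + 104 @ $10.85 + 255 @ $9.75 = $13,866.95
Difference = |$11,312.20 − $13,866.95| = $2,554.75

$2,554.75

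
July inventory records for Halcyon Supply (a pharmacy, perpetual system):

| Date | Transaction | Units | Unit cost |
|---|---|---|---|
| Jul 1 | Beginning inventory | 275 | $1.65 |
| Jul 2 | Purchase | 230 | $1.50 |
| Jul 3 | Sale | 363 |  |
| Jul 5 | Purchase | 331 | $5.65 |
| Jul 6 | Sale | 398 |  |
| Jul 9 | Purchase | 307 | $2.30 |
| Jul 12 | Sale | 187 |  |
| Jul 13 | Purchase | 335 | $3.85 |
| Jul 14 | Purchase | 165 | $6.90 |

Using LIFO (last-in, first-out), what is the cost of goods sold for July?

Jul 3, 363 sold [LIFO — newest first]: 230 @ $1.50 + 133 @ $1.65 = $564.45
Jul 6, 398 sold [LIFO — newest first]: 331 @ $5.65 + 67 @ $1.65 = $1,980.70
Jul 12, 187 sold [LIFO — newest first]: 187 @ $2.30 = $430.10
Total COGS = $564.45 + $1,980.70 + $430.10 = $2,975.25
Ending inventory: 75 @ $1.65 + 120 @ $2.30 + 335 @ $3.85 + 165 @ $6.90 = $2,828.00

COGS = $2,975.25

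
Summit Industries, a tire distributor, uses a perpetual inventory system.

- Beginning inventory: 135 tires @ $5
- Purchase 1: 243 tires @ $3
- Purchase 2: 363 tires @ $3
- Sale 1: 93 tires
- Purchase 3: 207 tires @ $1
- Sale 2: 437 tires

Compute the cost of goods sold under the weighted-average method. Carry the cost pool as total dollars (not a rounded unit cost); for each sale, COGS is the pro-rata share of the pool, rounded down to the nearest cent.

COGS = $1,532.96

After Beginning: 135 on hand, pool $675.00 (≈ $5.0000 each)
After Purchase 1: 378 on hand, pool $1,404.00 (≈ $3.7143 each)
After Purchase 2: 741 on hand, pool $2,493.00 (≈ $3.3644 each)
Sale 1, sell 93: 93/741 × $2,493.00 → $312.88
After Purchase 3: 855 on hand, pool $2,387.12 (≈ $2.7920 each)
Sale 2, sell 437: 437/855 × $2,387.12 → $1,220.08
Total COGS = $312.88 + $1,220.08 = $1,532.96
Ending inventory (cost pool remaining) = $1,167.04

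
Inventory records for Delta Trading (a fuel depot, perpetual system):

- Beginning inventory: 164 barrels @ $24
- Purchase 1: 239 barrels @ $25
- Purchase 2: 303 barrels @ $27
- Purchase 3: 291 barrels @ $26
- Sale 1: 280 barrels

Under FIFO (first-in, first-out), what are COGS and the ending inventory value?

Sale 1 (280) [FIFO — oldest first]: 164 @ $24 + 116 @ $25 = $6,836
Ending inventory: 123 @ $25 + 303 @ $27 + 291 @ $26 = $18,822

COGS = $6,836; ending inventory = $18,822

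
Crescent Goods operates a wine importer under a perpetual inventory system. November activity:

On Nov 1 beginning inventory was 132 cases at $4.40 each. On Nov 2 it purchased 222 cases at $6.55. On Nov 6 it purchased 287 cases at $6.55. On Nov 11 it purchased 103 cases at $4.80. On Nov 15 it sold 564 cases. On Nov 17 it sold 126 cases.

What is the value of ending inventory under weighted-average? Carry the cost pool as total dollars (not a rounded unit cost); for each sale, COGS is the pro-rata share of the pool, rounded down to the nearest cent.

After Nov 1: 132 on hand, pool $580.80 (≈ $4.4000 each)
After Nov 2: 354 on hand, pool $2,034.90 (≈ $5.7483 each)
After Nov 6: 641 on hand, pool $3,914.75 (≈ $6.1073 each)
After Nov 11: 744 on hand, pool $4,409.15 (≈ $5.9263 each)
Nov 15, sell 564: 564/744 × $4,409.15 → $3,342.42
Nov 17, sell 126: 126/180 × $1,066.73 → $746.71
Total COGS = $3,342.42 + $746.71 = $4,089.13
Ending inventory (cost pool remaining) = $320.02

Ending inventory = $320.02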